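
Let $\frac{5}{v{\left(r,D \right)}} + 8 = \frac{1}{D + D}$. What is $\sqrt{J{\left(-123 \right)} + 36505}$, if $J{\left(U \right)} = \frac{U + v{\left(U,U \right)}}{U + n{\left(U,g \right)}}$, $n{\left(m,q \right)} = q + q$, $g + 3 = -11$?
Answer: $\frac{2 \sqrt{806765704678582}}{297319} \approx 191.06$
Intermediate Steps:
$g = -14$ ($g = -3 - 11 = -14$)
$v{\left(r,D \right)} = \frac{5}{-8 + \frac{1}{2 D}}$ ($v{\left(r,D \right)} = \frac{5}{-8 + \frac{1}{D + D}} = \frac{5}{-8 + \frac{1}{2 D}}$)
$n{\left(m,q \right)} = 2 q$
$J{\left(U \right)} = \frac{U - \frac{10 U}{-1 + 16 U}}{-28 + U}$ ($J{\left(U \right)} = \frac{U - \frac{10 U}{-1 + 16 U}}{U + 2 \left(-14\right)} = \frac{U - \frac{10 U}{-1 + 16 U}}{U - 28} = \frac{U - \frac{10 U}{-1 + 16 U}}{-28 + U}$)
$\sqrt{J{\left(-123 \right)} + 36505} = \sqrt{- \frac{123 \left(-11 + 16 \left(-123\right)\right)}{\left(-1 + 16 \left(-123\right)\right) \left(-28 - 123\right)} + 36505} = \sqrt{- \frac{123 \left(-11 - 1968\right)}{\left(-1 - 1968\right) \left(-151\right)} + 36505} = \sqrt{\left(-123\right) \frac{1}{-1969} \left(- \frac{1}{151}\right) \left(-1979\right) + 36505} = \sqrt{\left(-123\right) \left(- \frac{1}{1969}\right) \left(- \frac{1}{151}\right) \left(-1979\right) + 36505} = \sqrt{\frac{243417}{297319} + 36505} = \sqrt{\frac{10853873512}{297319}} = \frac{2 \sqrt{806765704678582}}{297319}$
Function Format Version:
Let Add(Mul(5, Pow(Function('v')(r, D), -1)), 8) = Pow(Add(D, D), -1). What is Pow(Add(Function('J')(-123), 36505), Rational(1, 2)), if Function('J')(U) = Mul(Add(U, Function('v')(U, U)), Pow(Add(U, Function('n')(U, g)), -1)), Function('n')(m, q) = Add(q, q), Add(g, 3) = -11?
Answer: Mul(Rational(2, 297319), Pow(806765704678582, Rational(1, 2))) ≈ 191.06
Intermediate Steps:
g = -14 (g = Add(-3, -11) = -14)
Function('v')(r, D) = Mul(5, Pow(Add(-8, Mul(Rational(1, 2), Pow(D, -1))), -1)) (Function('v')(r, D) = Mul(5, Pow(Add(-8, Pow(Add(D, D), -1)), -1)) = Mul(5, Pow(Add(-8, Pow(Mul(2, D), -1)), -1)) = Mul(5, Pow(Add(-8, Mul(Rational(1, 2), Pow(D, -1))), -1)))
Function('n')(m, q) = Mul(2, q)
Function('J')(U) = Mul(Pow(Add(-28, U), -1), Add(U, Mul(-10, U, Pow(Add(-1, Mul(16, U)), -1)))) (Function('J')(U) = Mul(Add(U, Mul(-10, U, Pow(Add(-1, Mul(16, U)), -1))), Pow(Add(U, Mul(2, -14)), -1)) = Mul(Add(U, Mul(-10, U, Pow(Add(-1, Mul(16, U)), -1))), Pow(Add(U, -28), -1)) = Mul(Add(U, Mul(-10, U, Pow(Add(-1, Mul(16, U)), -1))), Pow(Add(-28, U), -1)) = Mul(Pow(Add(-28, U), -1), Add(U, Mul(-10, U, Pow(Add(-1, Mul(16, U)), -1)))))
Pow(Add(Function('J')(-123), 36505), Rational(1, 2)) = Pow(Add(Mul(-123, Pow(Add(-1, Mul(16, -123)), -1), Pow(Add(-28, -123), -1), Add(-11, Mul(16, -123))), 36505), Rational(1, 2)) = Pow(Add(Mul(-123, Pow(Add(-1, -1968), -1), Pow(-151, -1), Add(-11, -1968)), 36505), Rational(1, 2)) = Pow(Add(Mul(-123, Pow(-1969, -1), Rational(-1, 151), -1979), 36505), Rational(1, 2)) = Pow(Add(Mul(-123, Rational(-1, 1969), Rational(-1, 151), -1979), 36505), Rational(1, 2)) = Pow(Add(Rational(243417, 297319), 36505), Rational(1, 2)) = Pow(Rational(10853873512, 297319), Rational(1, 2)) = Mul(Rational(2, 297319), Pow(806765704678582, Rational(1, 2)))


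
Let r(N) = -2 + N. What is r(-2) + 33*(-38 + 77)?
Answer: 1283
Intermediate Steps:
r(-2) + 33*(-38 + 77) = (-2 - 2) + 33*(-38 + 77) = -4 + 33*39 = -4 + 1287 = 1283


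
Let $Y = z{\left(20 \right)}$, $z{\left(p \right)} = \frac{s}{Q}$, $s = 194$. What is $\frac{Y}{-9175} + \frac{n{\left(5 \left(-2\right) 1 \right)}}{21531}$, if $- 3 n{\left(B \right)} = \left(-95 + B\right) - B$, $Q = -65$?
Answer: $\frac{69186667}{38521650375} \approx 0.001796$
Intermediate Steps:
$z{\left(p \right)} = - \frac{194}{65}$ ($z{\left(p \right)} = \frac{194}{-65} = 194 \left(- \frac{1}{65}\right) = - \frac{194}{65}$)
$n{\left(B \right)} = \frac{95}{3}$ ($n{\left(B \right)} = - \frac{\left(-95 + B\right) - B}{3} = \left(- \frac{1}{3}\right) \left(-95\right) = \frac{95}{3}$)
$Y = - \frac{194}{65} \approx -2.9846$
$\frac{Y}{-9175} + \frac{n{\left(5 \left(-2\right) 1 \right)}}{21531} = - \frac{194}{65 \left(-9175\right)} + \frac{95}{3 \cdot 21531} = \left(- \frac{194}{65}\right) \left(- \frac{1}{9175}\right) + \frac{95}{3} \cdot \frac{1}{21531} = \frac{194}{596375} + \frac{95}{64593} = \frac{69186667}{38521650375}$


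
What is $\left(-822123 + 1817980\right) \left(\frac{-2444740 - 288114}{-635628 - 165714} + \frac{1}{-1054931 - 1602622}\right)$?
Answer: $\frac{1205435694022232740}{354934806021} \approx 3.3962 \cdot 10^{6}$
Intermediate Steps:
$\left(-822123 + 1817980\right) \left(\frac{-2444740 - 288114}{-635628 - 165714} + \frac{1}{-1054931 - 1602622}\right) = 995857 \left(- \frac{2732854}{-801342} + \frac{1}{-2657553}\right) = 995857 \left(\left(-2732854\right) \left(- \frac{1}{801342}\right) - \frac{1}{2657553}\right) = 995857 \left(\frac{1366427}{400671} - \frac{1}{2657553}\right) = 995857 \cdot \frac{1210450590820}{354934806021} = \frac{1205435694022232740}{354934806021}$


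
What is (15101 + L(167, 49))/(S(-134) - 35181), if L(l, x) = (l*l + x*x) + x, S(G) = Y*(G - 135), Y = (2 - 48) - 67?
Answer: -2840/299 ≈ -9.4983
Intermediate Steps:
Y = -113 (Y = -46 - 67 = -113)
S(G) = 15255 - 113*G (S(G) = -113*(G - 135) = -113*(-135 + G) = 15255 - 113*G)
L(l, x) = x + l² + x² (L(l, x) = (l² + x²) + x = x + l² + x²)
(15101 + L(167, 49))/(S(-134) - 35181) = (15101 + (49 + 167² + 49²))/((15255 - 113*(-134)) - 35181) = (15101 + (49 + 27889 + 2401))/((15255 + 15142) - 35181) = (15101 + 30339)/(30397 - 35181) = 45440/(-4784) = 45440*(-1/4784) = -2840/299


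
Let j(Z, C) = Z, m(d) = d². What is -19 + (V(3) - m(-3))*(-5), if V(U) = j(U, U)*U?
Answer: -19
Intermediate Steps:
V(U) = U² (V(U) = U*U = U²)
-19 + (V(3) - m(-3))*(-5) = -19 + (3² - 1*(-3)²)*(-5) = -19 + (9 - 1*9)*(-5) = -19 + (9 - 9)*(-5) = -19 + 0*(-5) = -19 + 0 = -19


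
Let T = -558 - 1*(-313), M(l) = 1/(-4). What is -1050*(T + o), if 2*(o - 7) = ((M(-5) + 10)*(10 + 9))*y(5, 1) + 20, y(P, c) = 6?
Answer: -688275/2 ≈ -3.4414e+5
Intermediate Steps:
M(l) = -1/4
o = 2291/4 (o = 7 + (((-1/4 + 10)*(10 + 9))*6 + 20)/2 = 7 + (((39/4)*19)*6 + 20)/2 = 7 + ((741/4)*6 + 20)/2 = 7 + (2223/2 + 20)/2 = 7 + (1/2)*(2263/2) = 7 + 2263/4 = 2291/4 ≈ 572.75)
T = -245 (T = -558 + 313 = -245)
-1050*(T + o) = -1050*(-245 + 2291/4) = -1050*1311/4 = -688275/2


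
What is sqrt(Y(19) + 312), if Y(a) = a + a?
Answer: 5*sqrt(14) ≈ 18.708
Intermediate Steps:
Y(a) = 2*a
sqrt(Y(19) + 312) = sqrt(2*19 + 312) = sqrt(38 + 312) = sqrt(350) = 5*sqrt(14)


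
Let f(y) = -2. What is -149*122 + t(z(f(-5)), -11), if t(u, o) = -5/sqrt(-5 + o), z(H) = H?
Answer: -18178 + 5*I/4 ≈ -18178.0 + 1.25*I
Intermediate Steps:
t(u, o) = -5/sqrt(-5 + o)
-149*122 + t(z(f(-5)), -11) = -149*122 - 5/sqrt(-5 - 11) = -18178 - (-5)*I/4 = -18178 + 5*I/4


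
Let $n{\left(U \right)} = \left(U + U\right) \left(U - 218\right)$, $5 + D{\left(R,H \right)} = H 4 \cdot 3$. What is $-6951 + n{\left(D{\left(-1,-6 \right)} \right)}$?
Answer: $38479$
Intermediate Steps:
$D{\left(R,H \right)} = -5 + 12 H$ ($D{\left(R,H \right)} = -5 + H 4 \cdot 3 = -5 + 4 H 3 = -5 + 12 H$)
$n{\left(U \right)} = 2 U \left(-218 + U\right)$
$-6951 + n{\left(D{\left(-1,-6 \right)} \right)} = -6951 + 2 \left(-5 + 12 \left(-6\right)\right) \left(-218 + \left(-5 + 12 \left(-6\right)\right)\right) = -6951 + 2 \left(-5 - 72\right) \left(-218 - 77\right) = -6951 + 2 \left(-77\right) \left(-218 - 77\right) = -6951 + 2 \left(-77\right) \left(-295\right) = -6951 + 45430 = 38479$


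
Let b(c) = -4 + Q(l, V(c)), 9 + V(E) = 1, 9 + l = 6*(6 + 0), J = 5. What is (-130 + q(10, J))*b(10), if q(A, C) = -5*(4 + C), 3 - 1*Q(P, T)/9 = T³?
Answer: -810425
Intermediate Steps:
l = 27 (l = -9 + 6*(6 + 0) = -9 + 6*6 = -9 + 36 = 27)
V(E) = -8 (V(E) = -9 + 1 = -8)
Q(P, T) = 27 - 9*T³
q(A, C) = -20 - 5*C
b(c) = 4631 (b(c) = -4 + (27 - 9*(-8)³) = -4 + (27 - 9*(-512)) = -4 + (27 + 4608) = -4 + 4635 = 4631)
(-130 + q(10, J))*b(10) = (-130 + (-20 - 5*5))*4631 = (-130 + (-20 - 25))*4631 = (-130 - 45)*4631 = -175*4631 = -810425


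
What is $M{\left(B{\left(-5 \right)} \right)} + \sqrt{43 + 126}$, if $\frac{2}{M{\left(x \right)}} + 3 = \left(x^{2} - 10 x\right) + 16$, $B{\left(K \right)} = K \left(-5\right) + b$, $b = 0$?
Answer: $\frac{2523}{194} \approx 13.005$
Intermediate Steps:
$B{\left(K \right)} = - 5 K$ ($B{\left(K \right)} = K \left(-5\right) + 0 = - 5 K + 0 = - 5 K$)
$M{\left(x \right)} = \frac{2}{13 + x^{2} - 10 x}$ ($M{\left(x \right)} = \frac{2}{-3 + \left(\left(x^{2} - 10 x\right) + 16\right)} = \frac{2}{-3 + \left(16 + x^{2} - 10 x\right)} = \frac{2}{13 + x^{2} - 10 x}$)
$M{\left(B{\left(-5 \right)} \right)} + \sqrt{43 + 126} = \frac{2}{13 + \left(\left(-5\right) \left(-5\right)\right)^{2} - 10 \left(\left(-5\right) \left(-5\right)\right)} + \sqrt{43 + 126} = \frac{2}{13 + 25^{2} - 250} + \sqrt{169} = \frac{2}{13 + 625 - 250} + 13 = \frac{2}{388} + 13 = 2 \cdot \frac{1}{388} + 13 = \frac{1}{194} + 13 = \frac{2523}{194}$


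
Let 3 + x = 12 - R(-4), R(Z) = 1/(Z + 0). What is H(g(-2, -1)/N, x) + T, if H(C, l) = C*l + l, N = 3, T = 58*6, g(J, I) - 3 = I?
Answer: 4361/12 ≈ 363.42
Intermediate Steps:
g(J, I) = 3 + I
R(Z) = 1/Z
T = 348
x = 37/4 (x = -3 + (12 - 1/(-4)) = -3 + (12 - 1*(-¼)) = -3 + (12 + ¼) = -3 + 49/4 = 37/4 ≈ 9.2500)
H(C, l) = l + C*l
H(g(-2, -1)/N, x) + T = 37*(1 + (3 - 1)/3)/4 + 348 = 37*(1 + 2*(⅓))/4 + 348 = 37*(1 + ⅔)/4 + 348 = (37/4)*(5/3) + 348 = 185/12 + 348 = 4361/12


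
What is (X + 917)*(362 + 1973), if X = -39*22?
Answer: 137765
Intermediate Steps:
X = -858
(X + 917)*(362 + 1973) = (-858 + 917)*(362 + 1973) = 59*2335 = 137765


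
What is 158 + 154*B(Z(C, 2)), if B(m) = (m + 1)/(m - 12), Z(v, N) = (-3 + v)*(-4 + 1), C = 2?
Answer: 806/9 ≈ 89.556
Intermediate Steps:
Z(v, N) = 9 - 3*v (Z(v, N) = (-3 + v)*(-3) = 9 - 3*v)
B(m) = (1 + m)/(-12 + m)
158 + 154*B(Z(C, 2)) = 158 + 154*((1 + (9 - 3*2))/(-12 + (9 - 3*2))) = 158 + 154*((1 + (9 - 6))/(-12 + (9 - 6))) = 158 + 154*((1 + 3)/(-12 + 3)) = 158 + 154*(4/(-9)) = 158 + 154*(-⅑*4) = 158 + 154*(-4/9) = 158 - 616/9 = 806/9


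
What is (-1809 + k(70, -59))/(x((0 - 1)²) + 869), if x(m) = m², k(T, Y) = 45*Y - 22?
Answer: -2243/435 ≈ -5.1563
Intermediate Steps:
k(T, Y) = -22 + 45*Y
(-1809 + k(70, -59))/(x((0 - 1)²) + 869) = (-1809 + (-22 + 45*(-59)))/(((0 - 1)²)² + 869) = (-1809 + (-22 - 2655))/(((-1)²)² + 869) = (-1809 - 2677)/(1² + 869) = -4486/(1 + 869) = -4486/870 = -4486*1/870 = -2243/435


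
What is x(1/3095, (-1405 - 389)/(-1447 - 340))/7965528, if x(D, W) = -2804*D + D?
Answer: -2803/24653309160 ≈ -1.1370e-7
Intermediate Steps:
x(D, W) = -2803*D
x(1/3095, (-1405 - 389)/(-1447 - 340))/7965528 = -2803/3095/7965528 = -2803*1/3095*(1/7965528) = -2803/3095*1/7965528 = -2803/24653309160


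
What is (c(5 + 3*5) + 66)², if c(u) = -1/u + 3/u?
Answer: 436921/100 ≈ 4369.2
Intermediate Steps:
c(u) = 2/u
(c(5 + 3*5) + 66)² = (2/(5 + 3*5) + 66)² = (2/(5 + 15) + 66)² = (2/20 + 66)² = (2*(1/20) + 66)² = (⅒ + 66)² = (661/10)² = 436921/100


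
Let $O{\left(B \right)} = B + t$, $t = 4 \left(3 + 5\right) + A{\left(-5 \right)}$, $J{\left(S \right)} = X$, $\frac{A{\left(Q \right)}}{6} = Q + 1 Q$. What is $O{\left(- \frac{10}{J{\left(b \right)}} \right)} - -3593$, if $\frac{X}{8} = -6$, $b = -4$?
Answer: $\frac{85565}{24} \approx 3565.2$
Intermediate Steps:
$A{\left(Q \right)} = 12 Q$ ($A{\left(Q \right)} = 6 \left(Q + 1 Q\right) = 6 \left(Q + Q\right) = 6 \cdot 2 Q = 12 Q$)
$X = -48$ ($X = 8 \left(-6\right) = -48$)
$J{\left(S \right)} = -48$
$t = -28$ ($t = 4 \left(3 + 5\right) + 12 \left(-5\right) = 4 \cdot 8 - 60 = 32 - 60 = -28$)
$O{\left(B \right)} = -28 + B$ ($O{\left(B \right)} = B - 28 = -28 + B$)
$O{\left(- \frac{10}{J{\left(b \right)}} \right)} - -3593 = \left(-28 - \frac{10}{-48}\right) - -3593 = \left(-28 - - \frac{5}{24}\right) + 3593 = \left(-28 + \frac{5}{24}\right) + 3593 = - \frac{667}{24} + 3593 = \frac{85565}{24}$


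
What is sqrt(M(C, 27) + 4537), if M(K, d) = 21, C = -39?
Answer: sqrt(4558) ≈ 67.513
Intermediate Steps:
sqrt(M(C, 27) + 4537) = sqrt(21 + 4537) = sqrt(4558)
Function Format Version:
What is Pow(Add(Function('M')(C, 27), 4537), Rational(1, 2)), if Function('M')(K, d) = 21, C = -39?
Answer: Pow(4558, Rational(1, 2)) ≈ 67.513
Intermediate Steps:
Pow(Add(Function('M')(C, 27), 4537), Rational(1, 2)) = Pow(Add(21, 4537), Rational(1, 2)) = Pow(4558, Rational(1, 2))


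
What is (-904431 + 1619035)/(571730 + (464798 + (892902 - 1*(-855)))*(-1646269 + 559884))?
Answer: -714604/1475913201945 ≈ -4.8418e-7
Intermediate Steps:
(-904431 + 1619035)/(571730 + (464798 + (892902 - 1*(-855)))*(-1646269 + 559884)) = 714604/(571730 + (464798 + (892902 + 855))*(-1086385)) = 714604/(571730 + (464798 + 893757)*(-1086385)) = 714604/(571730 + 1358555*(-1086385)) = 714604/(571730 - 1475913773675) = 714604/(-1475913201945) = 714604*(-1/1475913201945) = -714604/1475913201945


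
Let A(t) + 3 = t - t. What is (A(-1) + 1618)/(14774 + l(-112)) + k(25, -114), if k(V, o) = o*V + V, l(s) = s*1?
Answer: -41418535/14662 ≈ -2824.9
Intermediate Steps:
A(t) = -3 (A(t) = -3 + (t - t) = -3 + 0 = -3)
l(s) = s
k(V, o) = V + V*o (k(V, o) = V*o + V = V + V*o)
(A(-1) + 1618)/(14774 + l(-112)) + k(25, -114) = (-3 + 1618)/(14774 - 112) + 25*(1 - 114) = 1615/14662 + 25*(-113) = 1615*(1/14662) - 2825 = 1615/14662 - 2825 = -41418535/14662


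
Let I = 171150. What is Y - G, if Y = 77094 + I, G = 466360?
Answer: -218116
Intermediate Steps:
Y = 248244 (Y = 77094 + 171150 = 248244)
Y - G = 248244 - 1*466360 = 248244 - 466360 = -218116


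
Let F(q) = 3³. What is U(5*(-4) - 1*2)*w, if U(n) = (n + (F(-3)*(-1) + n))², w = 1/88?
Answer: 5041/88 ≈ 57.284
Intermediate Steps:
F(q) = 27
w = 1/88 ≈ 0.011364
U(n) = (-27 + 2*n)² (U(n) = (n + (27*(-1) + n))² = (n + (-27 + n))² = (-27 + 2*n)²)
U(5*(-4) - 1*2)*w = (-27 + 2*(5*(-4) - 1*2))²*(1/88) = (-27 + 2*(-20 - 2))²*(1/88) = (-27 + 2*(-22))²*(1/88) = (-27 - 44)²*(1/88) = (-71)²*(1/88) = 5041*(1/88) = 5041/88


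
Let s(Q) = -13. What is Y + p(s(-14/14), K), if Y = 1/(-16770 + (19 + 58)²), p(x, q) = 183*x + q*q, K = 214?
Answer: 470683696/10841 ≈ 43417.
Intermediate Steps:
p(x, q) = q² + 183*x (p(x, q) = 183*x + q² = q² + 183*x)
Y = -1/10841 (Y = 1/(-16770 + 77²) = 1/(-16770 + 5929) = 1/(-10841) = -1/10841 ≈ -9.2242e-5)
Y + p(s(-14/14), K) = -1/10841 + (214² + 183*(-13)) = -1/10841 + (45796 - 2379) = -1/10841 + 43417 = 470683696/10841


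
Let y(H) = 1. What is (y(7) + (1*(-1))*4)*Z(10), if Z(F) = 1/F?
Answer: -3/10 ≈ -0.30000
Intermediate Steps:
(y(7) + (1*(-1))*4)*Z(10) = (1 + (1*(-1))*4)/10 = (1 - 1*4)*(1/10) = (1 - 4)*(1/10) = -3*1/10 = -3/10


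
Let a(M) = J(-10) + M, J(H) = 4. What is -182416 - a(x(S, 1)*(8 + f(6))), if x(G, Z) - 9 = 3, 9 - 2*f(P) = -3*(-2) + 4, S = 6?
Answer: -182510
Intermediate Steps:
f(P) = -1/2 (f(P) = 9/2 - (-3*(-2) + 4)/2 = 9/2 - (6 + 4)/2 = 9/2 - 1/2*10 = 9/2 - 5 = -1/2)
x(G, Z) = 12 (x(G, Z) = 9 + 3 = 12)
a(M) = 4 + M
-182416 - a(x(S, 1)*(8 + f(6))) = -182416 - (4 + 12*(8 - 1/2)) = -182416 - (4 + 12*(15/2)) = -182416 - (4 + 90) = -182416 - 1*94 = -182416 - 94 = -182510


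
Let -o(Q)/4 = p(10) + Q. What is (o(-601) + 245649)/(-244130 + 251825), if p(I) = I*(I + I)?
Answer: 247253/7695 ≈ 32.132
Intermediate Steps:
p(I) = 2*I² (p(I) = I*(2*I) = 2*I²)
o(Q) = -800 - 4*Q (o(Q) = -4*(2*10² + Q) = -4*(2*100 + Q) = -4*(200 + Q) = -800 - 4*Q)
(o(-601) + 245649)/(-244130 + 251825) = ((-800 - 4*(-601)) + 245649)/(-244130 + 251825) = ((-800 + 2404) + 245649)/7695 = (1604 + 245649)*(1/7695) = 247253*(1/7695) = 247253/7695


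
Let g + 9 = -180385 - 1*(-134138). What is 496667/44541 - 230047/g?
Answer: 677966371/42046704 ≈ 16.124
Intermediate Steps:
g = -46256 (g = -9 + (-180385 - 1*(-134138)) = -9 + (-180385 + 134138) = -9 - 46247 = -46256)
496667/44541 - 230047/g = 496667/44541 - 230047/(-46256) = 496667*(1/44541) - 230047*(-1/46256) = 496667/44541 + 230047/46256 = 677966371/42046704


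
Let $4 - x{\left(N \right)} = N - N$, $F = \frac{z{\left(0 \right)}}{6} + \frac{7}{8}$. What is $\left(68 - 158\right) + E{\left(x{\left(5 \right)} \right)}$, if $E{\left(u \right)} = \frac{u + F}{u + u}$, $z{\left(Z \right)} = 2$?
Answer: $- \frac{17155}{192} \approx -89.349$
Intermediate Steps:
$F = \frac{29}{24}$ ($F = \frac{2}{6} + \frac{7}{8} = 2 \cdot \frac{1}{6} + 7 \cdot \frac{1}{8} = \frac{1}{3} + \frac{7}{8} = \frac{29}{24} \approx 1.2083$)
$x{\left(N \right)} = 4$ ($x{\left(N \right)} = 4 - \left(N - N\right) = 4 - 0 = 4 + 0 = 4$)
$E{\left(u \right)} = \frac{\frac{29}{24} + u}{2 u}$ ($E{\left(u \right)} = \frac{u + \frac{29}{24}}{u + u} = \frac{\frac{29}{24} + u}{2 u}$)
$\left(68 - 158\right) + E{\left(x{\left(5 \right)} \right)} = \left(68 - 158\right) + \frac{29 + 24 \cdot 4}{48 \cdot 4} = -90 + \frac{1}{48} \cdot \frac{1}{4} \left(29 + 96\right) = -90 + \frac{1}{48} \cdot \frac{1}{4} \cdot 125 = -90 + \frac{125}{192} = - \frac{17155}{192}$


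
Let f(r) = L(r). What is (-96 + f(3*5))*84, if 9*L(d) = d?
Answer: -7924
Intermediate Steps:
L(d) = d/9
f(r) = r/9
(-96 + f(3*5))*84 = (-96 + (3*5)/9)*84 = (-96 + (1/9)*15)*84 = (-96 + 5/3)*84 = -283/3*84 = -7924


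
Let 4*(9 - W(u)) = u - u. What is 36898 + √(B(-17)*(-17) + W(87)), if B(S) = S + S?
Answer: 36898 + √587 ≈ 36922.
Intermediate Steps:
B(S) = 2*S
W(u) = 9 (W(u) = 9 - (u - u)/4 = 9 - ¼*0 = 9 + 0 = 9)
36898 + √(B(-17)*(-17) + W(87)) = 36898 + √((2*(-17))*(-17) + 9) = 36898 + √(-34*(-17) + 9) = 36898 + √(578 + 9) = 36898 + √587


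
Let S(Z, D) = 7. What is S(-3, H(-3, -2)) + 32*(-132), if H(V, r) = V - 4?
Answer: -4217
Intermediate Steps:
H(V, r) = -4 + V
S(-3, H(-3, -2)) + 32*(-132) = 7 + 32*(-132) = 7 - 4224 = -4217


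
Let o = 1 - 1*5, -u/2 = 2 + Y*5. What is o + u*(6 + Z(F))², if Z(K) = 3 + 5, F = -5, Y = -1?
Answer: 1172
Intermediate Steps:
u = 6 (u = -2*(2 - 1*5) = -2*(2 - 5) = -2*(-3) = 6)
Z(K) = 8
o = -4 (o = 1 - 5 = -4)
o + u*(6 + Z(F))² = -4 + 6*(6 + 8)² = -4 + 6*14² = -4 + 6*196 = -4 + 1176 = 1172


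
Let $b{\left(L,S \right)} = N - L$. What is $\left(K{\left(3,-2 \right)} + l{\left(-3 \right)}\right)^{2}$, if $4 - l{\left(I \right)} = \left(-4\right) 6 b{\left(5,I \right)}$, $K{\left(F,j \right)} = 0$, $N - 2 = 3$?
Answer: $16$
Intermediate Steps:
$N = 5$ ($N = 2 + 3 = 5$)
$b{\left(L,S \right)} = 5 - L$
$l{\left(I \right)} = 4$ ($l{\left(I \right)} = 4 - \left(-4\right) 6 \left(5 - 5\right) = 4 - - 24 \left(5 - 5\right) = 4 - \left(-24\right) 0 = 4 - 0 = 4 + 0 = 4$)
$\left(K{\left(3,-2 \right)} + l{\left(-3 \right)}\right)^{2} = \left(0 + 4\right)^{2} = 4^{2} = 16$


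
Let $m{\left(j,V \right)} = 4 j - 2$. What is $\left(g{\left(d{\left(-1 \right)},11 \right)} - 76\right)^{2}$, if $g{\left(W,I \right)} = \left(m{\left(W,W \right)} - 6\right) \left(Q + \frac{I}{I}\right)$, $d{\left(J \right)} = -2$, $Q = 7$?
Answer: $41616$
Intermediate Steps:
$m{\left(j,V \right)} = -2 + 4 j$
$g{\left(W,I \right)} = -64 + 32 W$ ($g{\left(W,I \right)} = \left(\left(-2 + 4 W\right) - 6\right) \left(7 + \frac{I}{I}\right) = \left(-8 + 4 W\right) \left(7 + 1\right) = \left(-8 + 4 W\right) 8 = -64 + 32 W$)
$\left(g{\left(d{\left(-1 \right)},11 \right)} - 76\right)^{2} = \left(\left(-64 + 32 \left(-2\right)\right) - 76\right)^{2} = \left(\left(-64 - 64\right) - 76\right)^{2} = \left(-128 - 76\right)^{2} = \left(-204\right)^{2} = 41616$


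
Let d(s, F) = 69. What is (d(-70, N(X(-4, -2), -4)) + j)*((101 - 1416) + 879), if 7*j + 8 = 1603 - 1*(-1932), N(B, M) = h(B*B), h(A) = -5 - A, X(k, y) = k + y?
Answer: -1748360/7 ≈ -2.4977e+5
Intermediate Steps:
N(B, M) = -5 - B**2 (N(B, M) = -5 - B*B = -5 - B**2)
j = 3527/7 (j = -8/7 + (1603 - 1*(-1932))/7 = -8/7 + (1603 + 1932)/7 = -8/7 + (1/7)*3535 = -8/7 + 505 = 3527/7 ≈ 503.86)
(d(-70, N(X(-4, -2), -4)) + j)*((101 - 1416) + 879) = (69 + 3527/7)*((101 - 1416) + 879) = 4010*(-1315 + 879)/7 = (4010/7)*(-436) = -1748360/7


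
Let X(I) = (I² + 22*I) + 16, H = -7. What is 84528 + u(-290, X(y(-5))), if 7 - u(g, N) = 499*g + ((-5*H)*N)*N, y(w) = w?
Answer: 62610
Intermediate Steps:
X(I) = 16 + I² + 22*I
u(g, N) = 7 - 499*g - 35*N² (u(g, N) = 7 - (499*g + ((-5*(-7))*N)*N) = 7 - (499*g + (35*N)*N) = 7 - (499*g + 35*N²) = 7 - (35*N² + 499*g) = 7 + (-499*g - 35*N²) = 7 - 499*g - 35*N²)
84528 + u(-290, X(y(-5))) = 84528 + (7 - 499*(-290) - 35*(16 + (-5)² + 22*(-5))²) = 84528 + (7 + 144710 - 35*(16 + 25 - 110)²) = 84528 + (7 + 144710 - 35*(-69)²) = 84528 + (7 + 144710 - 35*4761) = 84528 + (7 + 144710 - 166635) = 84528 - 21918 = 62610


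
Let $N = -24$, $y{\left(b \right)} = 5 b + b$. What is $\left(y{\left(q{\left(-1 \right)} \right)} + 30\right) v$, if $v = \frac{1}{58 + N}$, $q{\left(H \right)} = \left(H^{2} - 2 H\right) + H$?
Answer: $\frac{21}{17} \approx 1.2353$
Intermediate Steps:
$q{\left(H \right)} = H^{2} - H$
$y{\left(b \right)} = 6 b$
$v = \frac{1}{34}$ ($v = \frac{1}{58 - 24} = \frac{1}{34} \approx 0.029412$)
$\left(y{\left(q{\left(-1 \right)} \right)} + 30\right) v = \left(6 \left(- (-1 - 1)\right) + 30\right) \frac{1}{34} = \left(6 \left(\left(-1\right) \left(-2\right)\right) + 30\right) \frac{1}{34} = \left(6 \cdot 2 + 30\right) \frac{1}{34} = \left(12 + 30\right) \frac{1}{34} = 42 \cdot \frac{1}{34} = \frac{21}{17}$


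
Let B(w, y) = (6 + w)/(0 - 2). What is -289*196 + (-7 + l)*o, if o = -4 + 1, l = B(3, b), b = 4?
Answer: -113219/2 ≈ -56610.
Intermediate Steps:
B(w, y) = -3 - w/2 (B(w, y) = (6 + w)/(-2) = (6 + w)*(-1/2) = -3 - w/2)
l = -9/2 (l = -3 - 1/2*3 = -3 - 3/2 = -9/2 ≈ -4.5000)
o = -3
-289*196 + (-7 + l)*o = -289*196 + (-7 - 9/2)*(-3) = -56644 - 23/2*(-3) = -56644 + 69/2 = -113219/2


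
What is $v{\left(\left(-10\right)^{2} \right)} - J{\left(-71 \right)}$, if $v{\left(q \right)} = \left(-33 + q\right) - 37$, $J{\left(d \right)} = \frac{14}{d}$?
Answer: $\frac{2144}{71} \approx 30.197$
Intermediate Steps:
$v{\left(q \right)} = -70 + q$
$v{\left(\left(-10\right)^{2} \right)} - J{\left(-71 \right)} = \left(-70 + \left(-10\right)^{2}\right) - \frac{14}{-71} = \left(-70 + 100\right) - 14 \left(- \frac{1}{71}\right) = 30 - - \frac{14}{71} = 30 + \frac{14}{71} = \frac{2144}{71}$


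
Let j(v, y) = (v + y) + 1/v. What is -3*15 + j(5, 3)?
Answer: -184/5 ≈ -36.800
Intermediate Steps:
j(v, y) = v + y + 1/v
-3*15 + j(5, 3) = -3*15 + (5 + 3 + 1/5) = -45 + (5 + 3 + ⅕) = -45 + 41/5 = -184/5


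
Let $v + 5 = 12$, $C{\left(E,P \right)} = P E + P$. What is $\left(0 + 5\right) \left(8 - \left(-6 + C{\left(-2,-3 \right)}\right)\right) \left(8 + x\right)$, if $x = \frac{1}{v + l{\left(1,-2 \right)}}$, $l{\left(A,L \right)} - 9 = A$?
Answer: $\frac{7535}{17} \approx 443.24$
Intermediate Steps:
$l{\left(A,L \right)} = 9 + A$
$C{\left(E,P \right)} = P + E P$ ($C{\left(E,P \right)} = E P + P = P + E P$)
$v = 7$ ($v = -5 + 12 = 7$)
$x = \frac{1}{17}$ ($x = \frac{1}{7 + \left(9 + 1\right)} = \frac{1}{7 + 10} = \frac{1}{17} \approx 0.058824$)
$\left(0 + 5\right) \left(8 - \left(-6 + C{\left(-2,-3 \right)}\right)\right) \left(8 + x\right) = \left(0 + 5\right) \left(8 + \left(6 - - 3 \left(1 - 2\right)\right)\right) \left(8 + \frac{1}{17}\right) = 5 \left(8 + \left(6 - \left(-3\right) \left(-1\right)\right)\right) \frac{137}{17} = 5 \left(8 + \left(6 - 3\right)\right) \frac{137}{17} = 5 \left(8 + 3\right) \frac{137}{17} = 5 \cdot 11 \cdot \frac{137}{17} = 55 \cdot \frac{137}{17} = \frac{7535}{17}$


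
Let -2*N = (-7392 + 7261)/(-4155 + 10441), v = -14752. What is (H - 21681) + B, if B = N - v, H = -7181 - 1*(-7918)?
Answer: -77845693/12572 ≈ -6192.0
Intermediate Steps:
N = 131/12572 (N = -(-7392 + 7261)/(2*(-4155 + 10441)) = -(-131)/(2*6286) = -½*(-131/6286) = 131/12572 ≈ 0.010420)
H = 737 (H = -7181 + 7918 = 737)
B = 185462275/12572 (B = 131/12572 - 1*(-14752) = 131/12572 + 14752 = 185462275/12572 ≈ 14752.)
(H - 21681) + B = (737 - 21681) + 185462275/12572 = -20944 + 185462275/12572 = -77845693/12572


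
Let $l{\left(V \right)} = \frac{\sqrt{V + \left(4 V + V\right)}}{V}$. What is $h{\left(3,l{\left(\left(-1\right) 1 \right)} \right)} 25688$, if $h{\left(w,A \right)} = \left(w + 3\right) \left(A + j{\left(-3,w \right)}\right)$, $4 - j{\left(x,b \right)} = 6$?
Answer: $-308256 - 154128 i \sqrt{6} \approx -3.0826 \cdot 10^{5} - 3.7754 \cdot 10^{5} i$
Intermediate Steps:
$j{\left(x,b \right)} = -2$ ($j{\left(x,b \right)} = 4 - 6 = -2$)
$l{\left(V \right)} = \frac{\sqrt{6}}{\sqrt{V}}$ ($l{\left(V \right)} = \frac{\sqrt{V + 5 V}}{V} = \frac{\sqrt{6 V}}{V} = \frac{\sqrt{6} \sqrt{V}}{V} = \frac{\sqrt{6}}{\sqrt{V}}$)
$h{\left(w,A \right)} = \left(-2 + A\right) \left(3 + w\right)$ ($h{\left(w,A \right)} = \left(w + 3\right) \left(A - 2\right) = \left(3 + w\right) \left(-2 + A\right) = \left(-2 + A\right) \left(3 + w\right)$)
$h{\left(3,l{\left(\left(-1\right) 1 \right)} \right)} 25688 = \left(-6 - 6 + 3 \frac{\sqrt{6}}{i} + \frac{\sqrt{6}}{i} 3\right) 25688 = \left(-6 - 6 + 3 \sqrt{6} \left(- i\right) + \sqrt{6} \left(- i\right) 3\right) 25688 = \left(-6 - 6 + 3 \left(- i \sqrt{6}\right) + - i \sqrt{6} \cdot 3\right) 25688 = \left(-6 - 6 - 3 i \sqrt{6} - 3 i \sqrt{6}\right) 25688 = \left(-12 - 6 i \sqrt{6}\right) 25688 = -308256 - 154128 i \sqrt{6}$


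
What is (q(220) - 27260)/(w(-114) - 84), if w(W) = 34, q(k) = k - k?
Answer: 2726/5 ≈ 545.20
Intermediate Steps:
q(k) = 0
(q(220) - 27260)/(w(-114) - 84) = (0 - 27260)/(34 - 84) = -27260/(-50) = -27260*(-1/50) = 2726/5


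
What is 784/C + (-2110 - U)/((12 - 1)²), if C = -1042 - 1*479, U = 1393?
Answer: -5422927/184041 ≈ -29.466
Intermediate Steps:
C = -1521 (C = -1042 - 479 = -1521)
784/C + (-2110 - U)/((12 - 1)²) = 784/(-1521) + (-2110 - 1*1393)/((12 - 1)²) = 784*(-1/1521) + (-2110 - 1393)/(11²) = -784/1521 - 3503/121 = -5422927/184041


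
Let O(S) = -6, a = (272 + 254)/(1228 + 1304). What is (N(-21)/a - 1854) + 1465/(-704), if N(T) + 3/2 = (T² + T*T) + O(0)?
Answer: 435753265/185152 ≈ 2353.5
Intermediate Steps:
a = 263/1266 (a = 526/2532 = 526*(1/2532) = 263/1266 ≈ 0.20774)
N(T) = -15/2 + 2*T² (N(T) = -3/2 + ((T² + T*T) - 6) = -3/2 + ((T² + T²) - 6) = -3/2 + (2*T² - 6) = -3/2 + (-6 + 2*T²) = -15/2 + 2*T²)
(N(-21)/a - 1854) + 1465/(-704) = ((-15/2 + 2*(-21)²)/(263/1266) - 1854) + 1465/(-704) = ((-15/2 + 2*441)*(1266/263) - 1854) + 1465*(-1/704) = ((-15/2 + 882)*(1266/263) - 1854) - 1465/704 = ((1749/2)*(1266/263) - 1854) - 1465/704 = (1107117/263 - 1854) - 1465/704 = 619515/263 - 1465/704 = 435753265/185152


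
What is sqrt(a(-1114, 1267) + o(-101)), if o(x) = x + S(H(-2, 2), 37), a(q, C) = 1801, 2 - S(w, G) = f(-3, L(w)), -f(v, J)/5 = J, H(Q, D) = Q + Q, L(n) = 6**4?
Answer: sqrt(8182) ≈ 90.454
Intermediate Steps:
L(n) = 1296
H(Q, D) = 2*Q
f(v, J) = -5*J
S(w, G) = 6482 (S(w, G) = 2 - (-5)*1296 = 2 - 1*(-6480) = 2 + 6480 = 6482)
o(x) = 6482 + x (o(x) = x + 6482 = 6482 + x)
sqrt(a(-1114, 1267) + o(-101)) = sqrt(1801 + (6482 - 101)) = sqrt(1801 + 6381) = sqrt(8182)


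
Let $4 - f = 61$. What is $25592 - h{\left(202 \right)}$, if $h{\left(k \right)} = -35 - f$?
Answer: $25570$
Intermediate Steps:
$f = -57$ ($f = 4 - 61 = -57$)
$h{\left(k \right)} = 22$ ($h{\left(k \right)} = -35 - -57 = -35 + 57 = 22$)
$25592 - h{\left(202 \right)} = 25592 - 22 = 25570$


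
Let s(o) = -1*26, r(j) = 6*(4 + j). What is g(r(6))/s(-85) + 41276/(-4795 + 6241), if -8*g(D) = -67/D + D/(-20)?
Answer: 6599581/231360 ≈ 28.525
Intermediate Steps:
r(j) = 24 + 6*j
g(D) = D/160 + 67/(8*D) (g(D) = -(-67/D + D/(-20))/8 = -(-67/D + D*(-1/20))/8 = -(-67/D - D/20)/8 = D/160 + 67/(8*D))
s(o) = -26
g(r(6))/s(-85) + 41276/(-4795 + 6241) = ((1340 + (24 + 6*6)**2)/(160*(24 + 6*6)))/(-26) + 41276/(-4795 + 6241) = ((1340 + (24 + 36)**2)/(160*(24 + 36)))*(-1/26) + 41276/1446 = ((1/160)*(1340 + 60**2)/60)*(-1/26) + 41276*(1/1446) = ((1/160)*(1/60)*(1340 + 3600))*(-1/26) + 20638/723 = ((1/160)*(1/60)*4940)*(-1/26) + 20638/723 = (247/480)*(-1/26) + 20638/723 = -19/960 + 20638/723 = 6599581/231360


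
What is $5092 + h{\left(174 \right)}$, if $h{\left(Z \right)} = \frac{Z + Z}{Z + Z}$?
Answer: $5093$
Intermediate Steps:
$h{\left(Z \right)} = 1$ ($h{\left(Z \right)} = \frac{2 Z}{2 Z} = 2 Z \frac{1}{2 Z} = 1$)
$5092 + h{\left(174 \right)} = 5092 + 1 = 5093$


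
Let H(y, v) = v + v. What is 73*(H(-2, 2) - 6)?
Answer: -146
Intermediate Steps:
H(y, v) = 2*v
73*(H(-2, 2) - 6) = 73*(2*2 - 6) = 73*(4 - 6) = 73*(-2) = -146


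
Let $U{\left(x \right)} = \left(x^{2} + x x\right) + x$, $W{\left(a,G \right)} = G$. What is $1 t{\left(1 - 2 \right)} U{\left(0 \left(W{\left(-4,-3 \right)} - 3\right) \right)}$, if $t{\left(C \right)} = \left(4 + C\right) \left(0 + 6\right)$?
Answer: $0$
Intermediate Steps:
$U{\left(x \right)} = x + 2 x^{2}$ ($U{\left(x \right)} = \left(x^{2} + x^{2}\right) + x = 2 x^{2} + x = x + 2 x^{2}$)
$t{\left(C \right)} = 24 + 6 C$ ($t{\left(C \right)} = \left(4 + C\right) 6 = 24 + 6 C$)
$1 t{\left(1 - 2 \right)} U{\left(0 \left(W{\left(-4,-3 \right)} - 3\right) \right)} = 1 \left(24 + 6 \left(1 - 2\right)\right) 0 \left(-3 - 3\right) \left(1 + 2 \cdot 0 \left(-3 - 3\right)\right) = 1 \left(24 + 6 \left(1 - 2\right)\right) 0 \left(-6\right) \left(1 + 2 \cdot 0 \left(-6\right)\right) = 1 \left(24 + 6 \left(-1\right)\right) 0 \left(1 + 2 \cdot 0\right) = 1 \left(24 - 6\right) 0 \left(1 + 0\right) = 1 \cdot 18 \cdot 0 \cdot 1 = 18 \cdot 0 = 0$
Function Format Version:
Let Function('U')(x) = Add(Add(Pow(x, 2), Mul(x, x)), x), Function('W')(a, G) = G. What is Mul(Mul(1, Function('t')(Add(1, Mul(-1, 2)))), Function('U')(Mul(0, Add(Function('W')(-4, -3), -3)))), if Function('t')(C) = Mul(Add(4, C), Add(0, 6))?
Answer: 0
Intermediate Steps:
Function('U')(x) = Add(x, Mul(2, Pow(x, 2))) (Function('U')(x) = Add(Add(Pow(x, 2), Pow(x, 2)), x) = Add(Mul(2, Pow(x, 2)), x) = Add(x, Mul(2, Pow(x, 2))))
Function('t')(C) = Add(24, Mul(6, C)) (Function('t')(C) = Mul(Add(4, C), 6) = Add(24, Mul(6, C)))
Mul(Mul(1, Function('t')(Add(1, Mul(-1, 2)))), Function('U')(Mul(0, Add(Function('W')(-4, -3), -3)))) = Mul(Mul(1, Add(24, Mul(6, Add(1, Mul(-1, 2))))), Mul(Mul(0, Add(-3, -3)), Add(1, Mul(2, Mul(0, Add(-3, -3)))))) = Mul(Mul(1, Add(24, Mul(6, Add(1, -2)))), Mul(Mul(0, -6), Add(1, Mul(2, Mul(0, -6))))) = Mul(Mul(1, Add(24, Mul(6, -1))), Mul(0, Add(1, Mul(2, 0)))) = Mul(Mul(1, Add(24, -6)), Mul(0, Add(1, 0))) = Mul(Mul(1, 18), Mul(0, 1)) = Mul(18, 0) = 0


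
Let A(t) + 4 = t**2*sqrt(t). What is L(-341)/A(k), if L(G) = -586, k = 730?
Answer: 586/(4 - 532900*sqrt(730)) ≈ -4.0700e-5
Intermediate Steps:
A(t) = -4 + t**(5/2) (A(t) = -4 + t**2*sqrt(t) = -4 + t**(5/2))
L(-341)/A(k) = -586/(-4 + 730**(5/2)) = -586/(-4 + 532900*sqrt(730))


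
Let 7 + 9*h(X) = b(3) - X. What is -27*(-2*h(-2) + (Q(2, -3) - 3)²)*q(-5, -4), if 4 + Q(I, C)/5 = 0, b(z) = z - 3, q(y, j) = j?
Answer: 57252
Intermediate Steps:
b(z) = -3 + z
Q(I, C) = -20 (Q(I, C) = -20 + 5*0 = -20 + 0 = -20)
h(X) = -7/9 - X/9 (h(X) = -7/9 + ((-3 + 3) - X)/9 = -7/9 + (0 - X)/9 = -7/9 + (-X)/9 = -7/9 - X/9)
-27*(-2*h(-2) + (Q(2, -3) - 3)²)*q(-5, -4) = -27*(-2*(-7/9 - ⅑*(-2)) + (-20 - 3)²)*(-4) = -27*(-2*(-7/9 + 2/9) + (-23)²)*(-4) = -27*(-2*(-5/9) + 529)*(-4) = -27*(10/9 + 529)*(-4) = -14313*(-4) = -27*(-19084/9) = 57252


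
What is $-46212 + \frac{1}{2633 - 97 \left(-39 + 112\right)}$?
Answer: $- \frac{205550977}{4448} \approx -46212.0$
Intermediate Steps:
$-46212 + \frac{1}{2633 - 97 \left(-39 + 112\right)} = -46212 + \frac{1}{2633 - 7081} = -46212 + \frac{1}{-4448} = -46212 - \frac{1}{4448} = - \frac{205550977}{4448}$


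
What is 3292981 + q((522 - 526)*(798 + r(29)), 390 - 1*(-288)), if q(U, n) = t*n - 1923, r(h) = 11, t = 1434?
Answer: 4263310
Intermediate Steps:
q(U, n) = -1923 + 1434*n (q(U, n) = 1434*n - 1923 = -1923 + 1434*n)
3292981 + q((522 - 526)*(798 + r(29)), 390 - 1*(-288)) = 3292981 + (-1923 + 1434*(390 - 1*(-288))) = 3292981 + (-1923 + 1434*(390 + 288)) = 3292981 + (-1923 + 1434*678) = 3292981 + (-1923 + 972252) = 3292981 + 970329 = 4263310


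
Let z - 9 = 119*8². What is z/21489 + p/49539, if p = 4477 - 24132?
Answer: -14877140/354847857 ≈ -0.041925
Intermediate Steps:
p = -19655
z = 7625 (z = 9 + 119*8² = 9 + 119*64 = 9 + 7616 = 7625)
z/21489 + p/49539 = 7625/21489 - 19655/49539 = -14877140/354847857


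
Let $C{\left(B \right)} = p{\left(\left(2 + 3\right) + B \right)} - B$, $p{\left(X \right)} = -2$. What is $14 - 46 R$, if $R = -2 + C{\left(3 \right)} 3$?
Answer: $796$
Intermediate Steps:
$C{\left(B \right)} = -2 - B$
$R = -17$ ($R = -2 + \left(-2 - 3\right) 3 = -2 - 15 = -17$)
$14 - 46 R = 14 - -782 = 14 + 782 = 796$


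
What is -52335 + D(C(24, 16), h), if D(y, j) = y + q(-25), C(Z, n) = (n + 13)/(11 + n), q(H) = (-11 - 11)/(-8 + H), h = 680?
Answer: -1412998/27 ≈ -52333.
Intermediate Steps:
q(H) = -22/(-8 + H)
C(Z, n) = (13 + n)/(11 + n)
D(y, j) = 2/3 + y (D(y, j) = y - 22/(-8 - 25) = y - 22/(-33) = y - 22*(-1/33) = y + 2/3 = 2/3 + y)
-52335 + D(C(24, 16), h) = -52335 + (2/3 + (13 + 16)/(11 + 16)) = -52335 + (2/3 + 29/27) = -52335 + 47/27 = -1412998/27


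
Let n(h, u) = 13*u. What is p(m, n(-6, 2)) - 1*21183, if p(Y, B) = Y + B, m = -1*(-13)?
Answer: -21144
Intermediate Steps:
m = 13
p(Y, B) = B + Y
p(m, n(-6, 2)) - 1*21183 = (13*2 + 13) - 1*21183 = (26 + 13) - 21183 = 39 - 21183 = -21144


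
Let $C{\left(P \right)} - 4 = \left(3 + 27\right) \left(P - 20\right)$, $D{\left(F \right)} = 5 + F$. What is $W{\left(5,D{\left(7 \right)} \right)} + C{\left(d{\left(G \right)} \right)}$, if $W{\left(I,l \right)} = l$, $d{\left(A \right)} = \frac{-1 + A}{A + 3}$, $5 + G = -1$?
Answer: $-514$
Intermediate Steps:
$G = -6$ ($G = -5 - 1 = -6$)
$d{\left(A \right)} = \frac{-1 + A}{3 + A}$
$C{\left(P \right)} = -596 + 30 P$ ($C{\left(P \right)} = 4 + \left(3 + 27\right) \left(P - 20\right) = 4 + 30 \left(-20 + P\right) = 4 + \left(-600 + 30 P\right) = -596 + 30 P$)
$W{\left(5,D{\left(7 \right)} \right)} + C{\left(d{\left(G \right)} \right)} = \left(5 + 7\right) - \left(596 - 30 \frac{-1 - 6}{3 - 6}\right) = 12 - \left(596 - 30 \frac{1}{-3} \left(-7\right)\right) = 12 - \left(596 - 30 \left(\left(- \frac{1}{3}\right) \left(-7\right)\right)\right) = 12 + \left(-596 + 30 \cdot \frac{7}{3}\right) = 12 + \left(-596 + 70\right) = 12 - 526 = -514$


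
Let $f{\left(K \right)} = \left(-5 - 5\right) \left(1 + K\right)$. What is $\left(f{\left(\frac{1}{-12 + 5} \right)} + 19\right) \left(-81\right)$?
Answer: $- \frac{5913}{7} \approx -844.71$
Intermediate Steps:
$f{\left(K \right)} = -10 - 10 K$ ($f{\left(K \right)} = - 10 \left(1 + K\right) = -10 - 10 K$)
$\left(f{\left(\frac{1}{-12 + 5} \right)} + 19\right) \left(-81\right) = \left(\left(-10 - \frac{10}{-12 + 5}\right) + 19\right) \left(-81\right) = \left(\left(-10 - \frac{10}{-7}\right) + 19\right) \left(-81\right) = \left(\left(-10 - - \frac{10}{7}\right) + 19\right) \left(-81\right) = \left(\left(-10 + \frac{10}{7}\right) + 19\right) \left(-81\right) = \left(- \frac{60}{7} + 19\right) \left(-81\right) = \frac{73}{7} \left(-81\right) = - \frac{5913}{7}$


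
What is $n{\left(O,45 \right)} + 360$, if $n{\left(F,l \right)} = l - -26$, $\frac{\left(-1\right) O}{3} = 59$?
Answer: $431$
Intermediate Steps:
$O = -177$ ($O = \left(-3\right) 59 = -177$)
$n{\left(F,l \right)} = 26 + l$ ($n{\left(F,l \right)} = l + 26 = 26 + l$)
$n{\left(O,45 \right)} + 360 = \left(26 + 45\right) + 360 = 71 + 360 = 431$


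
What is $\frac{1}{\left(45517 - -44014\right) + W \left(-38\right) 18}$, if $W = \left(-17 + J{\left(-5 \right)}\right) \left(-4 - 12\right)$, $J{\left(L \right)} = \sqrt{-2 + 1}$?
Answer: $- \frac{96517}{9435302425} - \frac{10944 i}{9435302425} \approx -1.0229 \cdot 10^{-5} - 1.1599 \cdot 10^{-6} i$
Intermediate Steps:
$J{\left(L \right)} = i$ ($J{\left(L \right)} = \sqrt{-1} = i$)
$W = 272 - 16 i$ ($W = \left(-17 + i\right) \left(-4 - 12\right) = \left(-17 + i\right) \left(-16\right) = 272 - 16 i \approx 272.0 - 16.0 i$)
$\frac{1}{\left(45517 - -44014\right) + W \left(-38\right) 18} = \frac{1}{\left(45517 - -44014\right) + \left(272 - 16 i\right) \left(-38\right) 18} = \frac{1}{\left(45517 + 44014\right) + \left(-10336 + 608 i\right) 18} = \frac{1}{89531 - \left(186048 - 10944 i\right)} = \frac{1}{-96517 + 10944 i} = \frac{-96517 - 10944 i}{9435302425}$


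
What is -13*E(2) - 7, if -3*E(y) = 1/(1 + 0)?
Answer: -8/3 ≈ -2.6667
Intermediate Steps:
E(y) = -1/3 (E(y) = -1/(3*(1 + 0)) = -1/3/1 = -1/3*1 = -1/3)
-13*E(2) - 7 = -13*(-1/3) - 7 = 13/3 - 7 = -8/3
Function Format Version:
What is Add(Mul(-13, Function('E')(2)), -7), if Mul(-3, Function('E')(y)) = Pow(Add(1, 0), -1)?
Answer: Rational(-8, 3) ≈ -2.6667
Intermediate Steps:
Function('E')(y) = Rational(-1, 3) (Function('E')(y) = Mul(Rational(-1, 3), Pow(Add(1, 0), -1)) = Mul(Rational(-1, 3), Pow(1, -1)) = Mul(Rational(-1, 3), 1) = Rational(-1, 3))
Add(Mul(-13, Function('E')(2)), -7) = Add(Mul(-13, Rational(-1, 3)), -7) = Add(Rational(13, 3), -7) = Rational(-8, 3)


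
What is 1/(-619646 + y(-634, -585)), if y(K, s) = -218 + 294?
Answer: -1/619570 ≈ -1.6140e-6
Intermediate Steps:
y(K, s) = 76
1/(-619646 + y(-634, -585)) = 1/(-619646 + 76) = 1/(-619570) = -1/619570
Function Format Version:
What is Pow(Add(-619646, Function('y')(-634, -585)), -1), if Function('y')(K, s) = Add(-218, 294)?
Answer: Rational(-1, 619570) ≈ -1.6140e-6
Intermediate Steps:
Function('y')(K, s) = 76
Pow(Add(-619646, Function('y')(-634, -585)), -1) = Pow(Add(-619646, 76), -1) = Pow(-619570, -1) = Rational(-1, 619570)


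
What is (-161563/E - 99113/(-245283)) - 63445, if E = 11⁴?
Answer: -227881125772231/3591188403 ≈ -63456.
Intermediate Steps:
E = 14641
(-161563/E - 99113/(-245283)) - 63445 = (-161563/14641 - 99113/(-245283)) - 63445 = (-161563*1/14641 - 99113*(-1/245283)) - 63445 = (-161563/14641 + 99113/245283) - 63445 = -38177543896/3591188403 - 63445 = -227881125772231/3591188403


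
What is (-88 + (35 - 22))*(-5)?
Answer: 375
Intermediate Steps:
(-88 + (35 - 22))*(-5) = (-88 + 13)*(-5) = -75*(-5) = 375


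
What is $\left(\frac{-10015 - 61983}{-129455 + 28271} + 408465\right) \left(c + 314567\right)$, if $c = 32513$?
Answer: $\frac{896555245449415}{6324} \approx 1.4177 \cdot 10^{11}$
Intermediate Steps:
$\left(\frac{-10015 - 61983}{-129455 + 28271} + 408465\right) \left(c + 314567\right) = \left(\frac{-10015 - 61983}{-129455 + 28271} + 408465\right) \left(32513 + 314567\right) = \left(- \frac{71998}{-101184} + 408465\right) 347080 = \left(\left(-71998\right) \left(- \frac{1}{101184}\right) + 408465\right) 347080 = \left(\frac{35999}{50592} + 408465\right) 347080 = \frac{20665097279}{50592} \cdot 347080 = \frac{896555245449415}{6324}$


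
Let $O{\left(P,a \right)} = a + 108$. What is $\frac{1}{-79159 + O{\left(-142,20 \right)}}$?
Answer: $- \frac{1}{79031} \approx -1.2653 \cdot 10^{-5}$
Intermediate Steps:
$O{\left(P,a \right)} = 108 + a$
$\frac{1}{-79159 + O{\left(-142,20 \right)}} = \frac{1}{-79159 + \left(108 + 20\right)} = \frac{1}{-79159 + 128} = \frac{1}{-79031} = - \frac{1}{79031}$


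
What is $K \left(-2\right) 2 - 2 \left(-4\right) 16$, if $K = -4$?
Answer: $144$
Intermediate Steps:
$K \left(-2\right) 2 - 2 \left(-4\right) 16 = \left(-4\right) \left(-2\right) 2 - 2 \left(-4\right) 16 = 8 \cdot 2 - \left(-8\right) 16 = 16 - -128 = 16 + 128 = 144$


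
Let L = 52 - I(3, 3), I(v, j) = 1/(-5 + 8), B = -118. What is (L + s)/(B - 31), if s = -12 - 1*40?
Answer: 1/447 ≈ 0.0022371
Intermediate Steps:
I(v, j) = 1/3
s = -52 (s = -12 - 40 = -52)
L = 155/3 (L = 52 - 1*1/3 = 52 - 1/3 = 155/3 ≈ 51.667)
(L + s)/(B - 31) = (155/3 - 52)/(-118 - 31) = -1/3/(-149) = -1/149*(-1/3) = 1/447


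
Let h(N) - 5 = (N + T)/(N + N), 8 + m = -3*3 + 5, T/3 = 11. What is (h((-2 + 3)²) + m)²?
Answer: 100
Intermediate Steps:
T = 33 (T = 3*11 = 33)
m = -12 (m = -8 + (-3*3 + 5) = -8 + (-9 + 5) = -8 - 4 = -12)
h(N) = 5 + (33 + N)/(2*N) (h(N) = 5 + (N + 33)/(N + N) = 5 + (33 + N)/((2*N)) = 5 + (33 + N)*(1/(2*N)) = 5 + (33 + N)/(2*N))
(h((-2 + 3)²) + m)² = (11*(3 + (-2 + 3)²)/(2*((-2 + 3)²)) - 12)² = (11*(3 + 1²)/(2*(1²)) - 12)² = ((11/2)*(3 + 1)/1 - 12)² = ((11/2)*1*4 - 12)² = (22 - 12)² = 10² = 100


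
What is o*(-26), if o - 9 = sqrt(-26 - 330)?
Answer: -234 - 52*I*sqrt(89) ≈ -234.0 - 490.57*I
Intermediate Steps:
o = 9 + 2*I*sqrt(89) (o = 9 + sqrt(-26 - 330) = 9 + sqrt(-356) = 9 + 2*I*sqrt(89) ≈ 9.0 + 18.868*I)
o*(-26) = (9 + 2*I*sqrt(89))*(-26) = -234 - 52*I*sqrt(89)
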